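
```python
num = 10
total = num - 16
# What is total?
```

Trace:
`num = 10` → num = 10
`total = num - 16` → total = -6
So total = -6

Answer: -6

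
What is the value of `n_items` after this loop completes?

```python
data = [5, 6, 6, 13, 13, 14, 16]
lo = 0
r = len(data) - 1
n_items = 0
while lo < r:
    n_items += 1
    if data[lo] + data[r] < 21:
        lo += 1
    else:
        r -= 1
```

Steps to find pair summing to 21
`n_items` takes the values: 0 → 1 → 2 → 3 → 4 → 5 → 6

Answer: 6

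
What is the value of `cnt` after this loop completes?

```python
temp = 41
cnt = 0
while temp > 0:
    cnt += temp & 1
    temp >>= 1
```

Count set bits in 41 (binary: 0b101001)
`cnt` takes the values: 0 → 1 → 2 → 3

Answer: 3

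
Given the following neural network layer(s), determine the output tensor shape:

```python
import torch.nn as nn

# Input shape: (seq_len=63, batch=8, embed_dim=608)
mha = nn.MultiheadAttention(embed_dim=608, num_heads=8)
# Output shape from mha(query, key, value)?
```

Input: (63, 8, 608) -> Output: (63, 8, 608)

Answer: (63, 8, 608)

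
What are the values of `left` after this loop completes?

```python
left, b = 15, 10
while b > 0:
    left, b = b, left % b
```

GCD of 15 and 10
`left` takes the values: 15 → 10 → 5

Answer: 5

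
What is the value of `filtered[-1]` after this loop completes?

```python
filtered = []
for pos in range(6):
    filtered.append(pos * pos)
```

Last element of squares 0 to 5
`filtered` takes the values: [] → [0] → [0, 1] → [0, 1, 4] → [0, 1, 4, 9] → [0, 1, 4, 9, 16] → [0, 1, 4, 9, 16, 25]
So `filtered[-1]` = 25

Answer: 25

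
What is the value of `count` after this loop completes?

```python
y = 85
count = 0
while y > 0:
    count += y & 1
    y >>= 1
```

Count set bits in 85 (binary: 0b1010101)
`count` takes the values: 0 → 1 → 2 → 3 → 4

Answer: 4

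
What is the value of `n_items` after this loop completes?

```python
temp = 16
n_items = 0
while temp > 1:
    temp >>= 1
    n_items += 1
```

Count right shifts until 1
`n_items` takes the values: 0 → 1 → 2 → 3 → 4

Answer: 4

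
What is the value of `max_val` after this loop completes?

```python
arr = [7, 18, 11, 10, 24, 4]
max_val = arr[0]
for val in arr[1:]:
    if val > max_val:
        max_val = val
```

Maximum of [7, 18, 11, 10, 24, 4]
`max_val` takes the values: 7 → 18 → 24

Answer: 24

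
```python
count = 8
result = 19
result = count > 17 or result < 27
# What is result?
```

Trace:
`count = 8` → count = 8
`result = 19` → result = 19
`result = count > 17 or result < 27` → result = True
So result = True

Answer: True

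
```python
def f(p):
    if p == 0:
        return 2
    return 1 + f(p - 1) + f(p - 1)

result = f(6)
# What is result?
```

f(p) = 1 + 2·f(p-1), f(0)=2. Closed form: (2+1)·2^6 - 1 = 191.

Answer: 191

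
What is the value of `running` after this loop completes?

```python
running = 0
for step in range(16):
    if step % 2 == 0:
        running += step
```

Sum of even numbers 0 to 15
`running` takes the values: 0 → 2 → 6 → 12 → 20 → 30 → 42 → 56

Answer: 56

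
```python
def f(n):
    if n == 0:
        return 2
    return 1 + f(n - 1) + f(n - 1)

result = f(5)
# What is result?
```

f(n) = 1 + 2·f(n-1), f(0)=2. Closed form: (2+1)·2^5 - 1 = 95.

Answer: 95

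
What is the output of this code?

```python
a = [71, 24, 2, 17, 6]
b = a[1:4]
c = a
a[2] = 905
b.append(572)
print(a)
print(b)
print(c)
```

Key concept: slice vs alias.
Step by step:
`a = [71, 24, 2, 17, 6]` → a = [71, 24, 2, 17, 6]
`b = a[1:4]` → b = [24, 2, 17]
`c = a` → c = [71, 24, 2, 17, 6] (same object as a)
`a[2] = 905` → a = [71, 24, 905, 17, 6] (same object as c); c = [71, 24, 905, 17, 6] (same object as a)
`b.append(572)` → b = [24, 2, 17, 572]
`print(a)` → prints [71, 24, 905, 17, 6]
`print(b)` → prints [24, 2, 17, 572]
`print(c)` → prints [71, 24, 905, 17, 6]

Answer:
[71, 24, 905, 17, 6]
[24, 2, 17, 572]
[71, 24, 905, 17, 6]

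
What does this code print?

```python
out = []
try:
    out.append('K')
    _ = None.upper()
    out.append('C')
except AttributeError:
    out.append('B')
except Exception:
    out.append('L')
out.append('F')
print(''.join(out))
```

Execution trace: 'K' (try body) → 'B' (except AttributeError) → 'F' (after the try/except). Output: KBF

Answer: KBF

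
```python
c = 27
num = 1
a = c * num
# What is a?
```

Trace:
`c = 27` → c = 27
`num = 1` → num = 1
`a = c * num` → a = 27
So a = 27

Answer: 27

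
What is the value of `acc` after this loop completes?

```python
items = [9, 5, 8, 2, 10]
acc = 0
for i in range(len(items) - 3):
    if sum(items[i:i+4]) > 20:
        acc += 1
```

Count windows with sum > 20
`acc` takes the values: 0 → 1 → 2

Answer: 2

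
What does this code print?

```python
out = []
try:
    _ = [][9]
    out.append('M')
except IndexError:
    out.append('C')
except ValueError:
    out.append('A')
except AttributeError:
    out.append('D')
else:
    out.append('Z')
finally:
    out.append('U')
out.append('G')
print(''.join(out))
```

Execution trace: 'C' (except IndexError) → 'U' (finally) → 'G' (after the try/except). Output: CUG

Answer: CUG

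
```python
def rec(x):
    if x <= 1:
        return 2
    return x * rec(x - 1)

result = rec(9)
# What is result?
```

rec(9) = 9 * 8 * 7 * 6 * 5 * 4 * 3 * 2 * 2 = 725760

Answer: 725760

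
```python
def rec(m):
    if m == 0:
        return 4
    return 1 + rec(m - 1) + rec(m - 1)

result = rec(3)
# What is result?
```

rec(m) = 1 + 2·rec(m-1), rec(0)=4. Closed form: (4+1)·2^3 - 1 = 39.

Answer: 39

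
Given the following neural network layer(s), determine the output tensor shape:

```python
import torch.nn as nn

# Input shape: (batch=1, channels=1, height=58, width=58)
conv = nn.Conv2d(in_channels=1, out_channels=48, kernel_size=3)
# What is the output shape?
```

Input: (1, 1, 58, 58) -> Output: (1, 48, 56, 56)

Answer: (1, 48, 56, 56)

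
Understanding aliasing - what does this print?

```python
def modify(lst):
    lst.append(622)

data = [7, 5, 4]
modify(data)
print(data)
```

Key concept: function modifies passed list.
Step by step:
`data = [7, 5, 4]` → data = [7, 5, 4]
`modify(data)` → data = [7, 5, 4, 622]
`print(data)` → prints [7, 5, 4, 622]

Answer: [7, 5, 4, 622]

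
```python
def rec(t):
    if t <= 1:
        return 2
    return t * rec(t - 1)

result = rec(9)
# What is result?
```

rec(9) = 9 * 8 * 7 * 6 * 5 * 4 * 3 * 2 * 2 = 725760

Answer: 725760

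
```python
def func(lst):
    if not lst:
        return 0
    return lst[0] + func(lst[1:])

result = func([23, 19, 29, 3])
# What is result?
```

23 + 19 + 29 + 3 + 0 = 74

Answer: 74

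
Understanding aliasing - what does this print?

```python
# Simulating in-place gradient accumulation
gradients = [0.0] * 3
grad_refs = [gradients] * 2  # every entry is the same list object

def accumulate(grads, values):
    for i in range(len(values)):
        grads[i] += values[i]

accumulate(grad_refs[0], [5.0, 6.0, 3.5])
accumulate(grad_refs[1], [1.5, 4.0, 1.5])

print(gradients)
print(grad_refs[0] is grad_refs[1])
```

Key concept: gradient accumulation aliasing.
Step by step:
`gradients = [0.0] * 3` → gradients = [0.0, 0.0, 0.0]
`grad_refs = [gradients] * 2` → grad_refs = [[0.0, 0.0, 0.0], [0.0, 0.0, 0.0]]
`accumulate(grad_refs[0], [5.0, 6.0, 3.5])` → gradients = [5.0, 6.0, 3.5]; grad_refs = [[5.0, 6.0, 3.5], [5.0, 6.0, 3.5]]
`accumulate(grad_refs[1], [1.5, 4.0, 1.5])` → gradients = [6.5, 10.0, 5.0]; grad_refs = [[6.5, 10.0, 5.0], [6.5, 10.0, 5.0]]
`print(gradients)` → prints [6.5, 10.0, 5.0]
`print(grad_refs[0] is grad_refs[1])` → prints True

Answer:
[6.5, 10.0, 5.0]
True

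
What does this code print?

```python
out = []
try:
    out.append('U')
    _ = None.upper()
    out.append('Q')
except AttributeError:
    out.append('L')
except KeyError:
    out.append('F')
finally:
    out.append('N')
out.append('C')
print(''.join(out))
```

Execution trace: 'U' (try body) → 'L' (except AttributeError) → 'N' (finally) → 'C' (after the try/except). Output: ULNC

Answer: ULNC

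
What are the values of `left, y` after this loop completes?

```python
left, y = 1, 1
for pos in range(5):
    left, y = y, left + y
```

Fibonacci: after 5 iterations
`left, y` takes the values: (1, 1) → (1, 2) → (2, 3) → (3, 5) → (5, 8) → (8, 13)

Answer: 8, 13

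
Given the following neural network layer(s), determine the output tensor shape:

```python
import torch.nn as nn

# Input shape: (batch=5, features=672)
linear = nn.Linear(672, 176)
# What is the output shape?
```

Input: (5, 672) -> Output: (5, 176)

Answer: (5, 176)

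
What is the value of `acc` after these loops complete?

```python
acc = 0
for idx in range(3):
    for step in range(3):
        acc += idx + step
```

Sum of all idx+step for idx,step in 3x3
`acc` takes the values: 0 → 1 → 3 → 4 → 6 → 9 → 11 → 14 → 18

Answer: 18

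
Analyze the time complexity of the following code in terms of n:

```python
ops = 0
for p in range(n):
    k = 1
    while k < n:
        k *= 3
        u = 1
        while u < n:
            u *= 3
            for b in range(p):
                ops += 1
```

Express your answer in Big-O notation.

Each loop level contributes: n × log n × log n × n. Multiplying the contributions gives O(n^2 log² n).

Answer: O(n^2 log² n)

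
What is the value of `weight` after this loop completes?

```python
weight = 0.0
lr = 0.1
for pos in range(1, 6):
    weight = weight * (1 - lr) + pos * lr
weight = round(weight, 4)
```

Moving average with lr=0.1
`weight` takes the values: 0.0 → 0.1 → 0.29 → 0.561 → 0.9049 → 1.31441 → 1.3144

Answer: 1.3144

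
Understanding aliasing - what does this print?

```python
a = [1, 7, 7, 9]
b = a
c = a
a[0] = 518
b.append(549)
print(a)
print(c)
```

Key concept: multiple aliases.
Step by step:
`a = [1, 7, 7, 9]` → a = [1, 7, 7, 9]
`b = a` → b = [1, 7, 7, 9] (same object as a)
`c = a` → c = [1, 7, 7, 9] (same object as a, b)
`a[0] = 518` → a = [518, 7, 7, 9] (same object as b, c); b = [518, 7, 7, 9] (same object as a, c); c = [518, 7, 7, 9] (same object as a, b)
`b.append(549)` → a = [518, 7, 7, 9, 549] (same object as b, c); b = [518, 7, 7, 9, 549] (same object as a, c); c = [518, 7, 7, 9, 549] (same object as a, b)
`print(a)` → prints [518, 7, 7, 9, 549]
`print(c)` → prints [518, 7, 7, 9, 549]

Answer:
[518, 7, 7, 9, 549]
[518, 7, 7, 9, 549]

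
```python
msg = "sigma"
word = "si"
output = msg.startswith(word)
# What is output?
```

Trace:
`msg = "sigma"` → msg = 'sigma'
`word = "si"` → word = 'si'
`output = msg.startswith(word)` → output = True
So output = True

Answer: True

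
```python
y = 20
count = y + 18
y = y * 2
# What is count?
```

Trace:
`y = 20` → y = 20
`count = y + 18` → count = 38
`y = y * 2` → y = 40
So count = 38

Answer: 38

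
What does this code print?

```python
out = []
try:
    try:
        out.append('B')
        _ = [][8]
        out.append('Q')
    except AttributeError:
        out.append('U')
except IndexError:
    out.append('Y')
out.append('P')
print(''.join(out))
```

Execution trace: 'B' (try body) → 'Y' (outer except IndexError) → 'P' (after the try/except). Output: BYP

Answer: BYP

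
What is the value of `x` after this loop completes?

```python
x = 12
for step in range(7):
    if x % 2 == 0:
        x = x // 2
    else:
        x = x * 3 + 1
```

Collatz-style transformation from 12
`x` takes the values: 12 → 6 → 3 → 10 → 5 → 16 → 8 → 4

Answer: 4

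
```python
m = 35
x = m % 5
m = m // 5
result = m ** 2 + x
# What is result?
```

Trace:
`m = 35` → m = 35
`x = m % 5` → x = 0
`m = m // 5` → m = 7
`result = m ** 2 + x` → result = 49
So result = 49

Answer: 49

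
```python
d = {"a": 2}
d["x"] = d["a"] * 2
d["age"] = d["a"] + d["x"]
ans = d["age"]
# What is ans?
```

Trace:
`d = {"a": 2}` → d = {'a': 2}
`d["x"] = d["a"] * 2` → d = {'a': 2, 'x': 4}
`d["age"] = d["a"] + d["x"]` → d = {'a': 2, 'x': 4, 'age': 6}
`ans = d["age"]` → ans = 6
So ans = 6

Answer: 6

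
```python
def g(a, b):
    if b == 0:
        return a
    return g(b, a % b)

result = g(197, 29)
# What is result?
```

g(197, 29) -> g(29, 23) -> g(23, 6) -> g(6, 5) -> g(5, 1) -> g(1, 0) -> 1

Answer: 1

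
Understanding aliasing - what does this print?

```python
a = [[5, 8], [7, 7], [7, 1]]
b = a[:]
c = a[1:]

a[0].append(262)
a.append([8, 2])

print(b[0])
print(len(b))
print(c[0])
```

Key concept: slice with nested mutation.
Step by step:
`a = [[5, 8], [7, 7], [7, 1]]` → a = [[5, 8], [7, 7], [7, 1]]
`b = a[:]` → b = [[5, 8], [7, 7], [7, 1]]
`c = a[1:]` → c = [[7, 7], [7, 1]]
`a[0].append(262)` → a = [[5, 8, 262], [7, 7], [7, 1]]; b = [[5, 8, 262], [7, 7], [7, 1]]
`a.append([8, 2])` → a = [[5, 8, 262], [7, 7], [7, 1], [8, 2]]
`print(b[0])` → prints [5, 8, 262]
`print(len(b))` → prints 3
`print(c[0])` → prints [7, 7]

Answer:
[5, 8, 262]
3
[7, 7]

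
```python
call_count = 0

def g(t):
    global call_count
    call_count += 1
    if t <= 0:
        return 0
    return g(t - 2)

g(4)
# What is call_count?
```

Linear recursion stepping by 2: 3 calls from t=4 down to ≤0.

Answer: 3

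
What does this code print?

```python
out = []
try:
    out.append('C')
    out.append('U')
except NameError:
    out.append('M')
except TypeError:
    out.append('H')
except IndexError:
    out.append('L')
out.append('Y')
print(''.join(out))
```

Execution trace: 'C' (try body) → 'U' (try body, no exception) → 'Y' (after the try/except). Output: CUY

Answer: CUY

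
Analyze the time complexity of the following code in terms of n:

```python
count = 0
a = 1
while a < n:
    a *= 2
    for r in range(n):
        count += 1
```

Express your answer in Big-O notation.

Each loop level contributes: log n × n. Multiplying the contributions gives O(n log n).

Answer: O(n log n)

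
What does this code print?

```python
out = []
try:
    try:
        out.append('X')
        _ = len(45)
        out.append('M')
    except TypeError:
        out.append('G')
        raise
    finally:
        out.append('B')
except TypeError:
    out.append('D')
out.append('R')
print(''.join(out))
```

Execution trace: 'X' (inner try body) → 'G' (inner except TypeError) → 'B' (inner finally) → 'D' (outer except TypeError) → 'R' (after the try/except). Output: XGBDR

Answer: XGBDR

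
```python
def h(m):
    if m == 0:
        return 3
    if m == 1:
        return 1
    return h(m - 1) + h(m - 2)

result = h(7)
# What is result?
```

Build up from base cases: h(0)=3, h(1)=1, h(2)=4, h(3)=5, h(4)=9, h(5)=14, h(6)=23, ..., h(7)=37

Answer: 37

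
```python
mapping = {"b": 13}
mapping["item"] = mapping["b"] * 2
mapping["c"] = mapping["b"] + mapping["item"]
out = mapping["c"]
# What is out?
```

Trace:
`mapping = {"b": 13}` → mapping = {'b': 13}
`mapping["item"] = mapping["b"] * 2` → mapping = {'b': 13, 'item': 26}
`mapping["c"] = mapping["b"] + mapping["item"]` → mapping = {'b': 13, 'item': 26, 'c': 39}
`out = mapping["c"]` → out = 39
So out = 39

Answer: 39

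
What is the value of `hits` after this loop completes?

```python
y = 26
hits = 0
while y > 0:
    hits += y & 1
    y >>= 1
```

Count set bits in 26 (binary: 0b11010)
`hits` takes the values: 0 → 1 → 2 → 3

Answer: 3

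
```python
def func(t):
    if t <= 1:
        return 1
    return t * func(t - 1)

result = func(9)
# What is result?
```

func(9) = 9 * 8 * 7 * 6 * 5 * 4 * 3 * 2 * 1 = 362880

Answer: 362880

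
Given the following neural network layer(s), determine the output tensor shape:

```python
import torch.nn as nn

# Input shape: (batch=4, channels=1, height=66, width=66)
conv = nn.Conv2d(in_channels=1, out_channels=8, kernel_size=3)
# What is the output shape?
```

Input: (4, 1, 66, 66) -> Output: (4, 8, 64, 64)

Answer: (4, 8, 64, 64)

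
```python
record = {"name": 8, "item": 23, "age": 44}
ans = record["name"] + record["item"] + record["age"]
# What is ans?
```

Trace:
`record = {"name": 8, "item": 23, "age": 44}` → record = {'name': 8, 'item': 23, 'age': 44}
`ans = record["name"] + record["item"] + record["age"]` → ans = 75
So ans = 75

Answer: 75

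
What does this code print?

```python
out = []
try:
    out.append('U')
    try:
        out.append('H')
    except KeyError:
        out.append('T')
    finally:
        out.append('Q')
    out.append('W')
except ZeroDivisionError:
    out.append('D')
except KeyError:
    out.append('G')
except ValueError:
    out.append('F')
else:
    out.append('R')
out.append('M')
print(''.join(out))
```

Execution trace: 'U' (try body) → 'H' (inner try body, no exception) → 'Q' (inner finally) → 'W' (try body, no exception) → 'R' (else) → 'M' (after the try/except). Output: UHQWRM

Answer: UHQWRM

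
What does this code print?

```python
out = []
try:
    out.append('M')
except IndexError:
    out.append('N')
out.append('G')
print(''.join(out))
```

Execution trace: 'M' (try body, no exception) → 'G' (after the try/except). Output: MG

Answer: MG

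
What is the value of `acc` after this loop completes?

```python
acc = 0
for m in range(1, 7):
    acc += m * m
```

Sum of squares 1² to 6² = 91
`acc` takes the values: 0 → 1 → 5 → 14 → 30 → 55 → 91

Answer: 91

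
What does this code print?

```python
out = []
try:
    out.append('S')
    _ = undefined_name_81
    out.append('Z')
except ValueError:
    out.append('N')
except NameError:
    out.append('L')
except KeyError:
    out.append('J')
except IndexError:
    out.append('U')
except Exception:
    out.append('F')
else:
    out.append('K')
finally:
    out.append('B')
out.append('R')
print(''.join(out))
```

Execution trace: 'S' (try body) → 'L' (except NameError) → 'B' (finally) → 'R' (after the try/except). Output: SLBR

Answer: SLBR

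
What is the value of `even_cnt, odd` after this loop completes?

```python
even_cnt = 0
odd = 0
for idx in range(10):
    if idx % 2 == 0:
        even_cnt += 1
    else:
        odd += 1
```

Count evens and odds in range(10)
`even_cnt, odd` takes the values: (0, 0) → (1, 0) → (1, 1) → (2, 1) → (2, 2) → (3, 2) → (3, 3) → (4, 3) → (4, 4) → (5, 4) → (5, 5)

Answer: 5, 5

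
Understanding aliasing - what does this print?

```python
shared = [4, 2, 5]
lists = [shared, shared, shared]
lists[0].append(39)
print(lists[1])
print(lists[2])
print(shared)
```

Key concept: list of same reference.
Step by step:
`shared = [4, 2, 5]` → shared = [4, 2, 5]
`lists = [shared, shared, shared]` → lists = [[4, 2, 5], [4, 2, 5], [4, 2, 5]]
`lists[0].append(39)` → shared = [4, 2, 5, 39]; lists = [[4, 2, 5, 39], [4, 2, 5, 39], [4, 2, 5, 39]]
`print(lists[1])` → prints [4, 2, 5, 39]
`print(lists[2])` → prints [4, 2, 5, 39]
`print(shared)` → prints [4, 2, 5, 39]

Answer:
[4, 2, 5, 39]
[4, 2, 5, 39]
[4, 2, 5, 39]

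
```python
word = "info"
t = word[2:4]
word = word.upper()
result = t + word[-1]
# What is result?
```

Trace:
`word = "info"` → word = 'info'
`t = word[2:4]` → t = 'fo'
`word = word.upper()` → word = 'INFO'
`result = t + word[-1]` → result = 'foO'
So result = 'foO'

Answer: 'foO'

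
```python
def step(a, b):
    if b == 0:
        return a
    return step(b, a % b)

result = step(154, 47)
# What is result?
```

step(154, 47) -> step(47, 13) -> step(13, 8) -> step(8, 5) -> step(5, 3) -> step(3, 2) -> step(2, 1) -> step(1, 0) -> 1

Answer: 1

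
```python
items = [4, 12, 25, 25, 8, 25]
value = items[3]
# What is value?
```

Trace:
`items = [4, 12, 25, 25, 8, 25]` → items = [4, 12, 25, 25, 8, 25]
`value = items[3]` → value = 25
So value = 25

Answer: 25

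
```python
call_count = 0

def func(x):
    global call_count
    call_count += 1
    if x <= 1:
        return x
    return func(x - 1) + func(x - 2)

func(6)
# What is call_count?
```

Calls(x) = 1 + Calls(x-1) + Calls(x-2); Calls(0)=Calls(1)=1. For x=6 this gives 25.

Answer: 25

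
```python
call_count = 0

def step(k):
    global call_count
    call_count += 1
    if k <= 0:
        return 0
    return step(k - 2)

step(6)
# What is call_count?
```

Linear recursion stepping by 2: 4 calls from k=6 down to ≤0.

Answer: 4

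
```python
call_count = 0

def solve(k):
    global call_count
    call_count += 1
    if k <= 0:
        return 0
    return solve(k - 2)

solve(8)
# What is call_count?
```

Linear recursion stepping by 2: 5 calls from k=8 down to ≤0.

Answer: 5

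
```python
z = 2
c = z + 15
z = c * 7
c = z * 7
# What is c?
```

Trace:
`z = 2` → z = 2
`c = z + 15` → c = 17
`z = c * 7` → z = 119
`c = z * 7` → c = 833
So c = 833

Answer: 833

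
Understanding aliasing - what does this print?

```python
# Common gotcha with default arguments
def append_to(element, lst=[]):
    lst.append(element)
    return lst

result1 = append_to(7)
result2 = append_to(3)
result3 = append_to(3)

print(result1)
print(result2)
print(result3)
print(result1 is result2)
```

Key concept: mutable default argument gotcha.
Step by step:
`result1 = append_to(7)` → result1 = [7]
`result2 = append_to(3)` → result1 = [7, 3] (same object as result2); result2 = [7, 3] (same object as result1)
`result3 = append_to(3)` → result1 = [7, 3, 3] (same object as result2, result3); result2 = [7, 3, 3] (same object as result1, result3); result3 = [7, 3, 3] (same object as result1, result2)
`print(result1)` → prints [7, 3, 3]
`print(result2)` → prints [7, 3, 3]
`print(result3)` → prints [7, 3, 3]
`print(result1 is result2)` → prints True

Answer:
[7, 3, 3]
[7, 3, 3]
[7, 3, 3]
True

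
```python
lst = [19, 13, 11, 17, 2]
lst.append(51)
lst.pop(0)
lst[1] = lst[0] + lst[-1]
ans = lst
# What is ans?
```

Trace:
`lst = [19, 13, 11, 17, 2]` → lst = [19, 13, 11, 17, 2]
`lst.append(51)` → lst = [19, 13, 11, 17, 2, 51]
`lst.pop(0)` → lst = [13, 11, 17, 2, 51]
`lst[1] = lst[0] + lst[-1]` → lst = [13, 64, 17, 2, 51]
`ans = lst` → ans = [13, 64, 17, 2, 51]
So ans = [13, 64, 17, 2, 51]

Answer: [13, 64, 17, 2, 51]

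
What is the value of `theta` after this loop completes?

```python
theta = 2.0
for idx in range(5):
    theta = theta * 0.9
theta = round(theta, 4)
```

Exponential decay: 2.0 * 0.9^5
`theta` takes the values: 2.0 → 1.8 → 1.62 → 1.458 → 1.3122 → 1.18098 → 1.181

Answer: 1.181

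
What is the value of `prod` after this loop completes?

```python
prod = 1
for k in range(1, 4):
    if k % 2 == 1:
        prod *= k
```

Product of odd numbers 1 to 3
`prod` takes the values: 1 → 3

Answer: 3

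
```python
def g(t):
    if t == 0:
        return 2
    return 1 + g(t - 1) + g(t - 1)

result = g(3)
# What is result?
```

g(t) = 1 + 2·g(t-1), g(0)=2. Closed form: (2+1)·2^3 - 1 = 23.

Answer: 23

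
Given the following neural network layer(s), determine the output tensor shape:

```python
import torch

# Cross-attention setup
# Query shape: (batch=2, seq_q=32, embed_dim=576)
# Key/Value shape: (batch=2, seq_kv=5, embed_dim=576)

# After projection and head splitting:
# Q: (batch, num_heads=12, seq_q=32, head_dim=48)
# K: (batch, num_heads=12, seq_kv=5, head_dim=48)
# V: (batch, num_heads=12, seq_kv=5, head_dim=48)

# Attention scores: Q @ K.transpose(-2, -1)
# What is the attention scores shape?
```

Input: (2, 32, 576) -> Output: (2, 12, 32, 5)

Answer: (2, 12, 32, 5)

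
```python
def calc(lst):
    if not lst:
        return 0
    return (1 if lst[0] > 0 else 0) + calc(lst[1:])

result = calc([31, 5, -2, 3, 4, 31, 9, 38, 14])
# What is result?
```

Count of positive elements in [31, 5, -2, 3, 4, 31, 9, 38, 14] = 8

Answer: 8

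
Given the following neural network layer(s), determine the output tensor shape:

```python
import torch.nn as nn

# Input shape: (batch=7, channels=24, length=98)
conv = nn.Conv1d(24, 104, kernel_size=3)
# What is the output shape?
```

Input: (7, 24, 98) -> Output: (7, 104, 96)

Answer: (7, 104, 96)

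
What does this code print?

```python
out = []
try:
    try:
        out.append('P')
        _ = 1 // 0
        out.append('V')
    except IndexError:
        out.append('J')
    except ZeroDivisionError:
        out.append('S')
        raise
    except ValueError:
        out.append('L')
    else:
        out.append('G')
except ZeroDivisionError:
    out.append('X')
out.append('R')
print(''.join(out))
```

Execution trace: 'P' (inner try body) → 'S' (inner except ZeroDivisionError) → 'X' (outer except ZeroDivisionError) → 'R' (after the try/except). Output: PSXR

Answer: PSXR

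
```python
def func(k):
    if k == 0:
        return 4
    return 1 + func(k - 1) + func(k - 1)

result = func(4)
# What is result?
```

func(k) = 1 + 2·func(k-1), func(0)=4. Closed form: (4+1)·2^4 - 1 = 79.

Answer: 79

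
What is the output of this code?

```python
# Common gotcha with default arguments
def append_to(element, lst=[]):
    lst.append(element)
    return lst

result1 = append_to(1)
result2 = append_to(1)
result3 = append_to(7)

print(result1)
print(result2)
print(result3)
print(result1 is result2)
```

Key concept: mutable default argument gotcha.
Step by step:
`result1 = append_to(1)` → result1 = [1]
`result2 = append_to(1)` → result1 = [1, 1] (same object as result2); result2 = [1, 1] (same object as result1)
`result3 = append_to(7)` → result1 = [1, 1, 7] (same object as result2, result3); result2 = [1, 1, 7] (same object as result1, result3); result3 = [1, 1, 7] (same object as result1, result2)
`print(result1)` → prints [1, 1, 7]
`print(result2)` → prints [1, 1, 7]
`print(result3)` → prints [1, 1, 7]
`print(result1 is result2)` → prints True

Answer:
[1, 1, 7]
[1, 1, 7]
[1, 1, 7]
True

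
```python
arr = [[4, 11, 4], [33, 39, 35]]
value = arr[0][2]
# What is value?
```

Trace:
`arr = [[4, 11, 4], [33, 39, 35]]` → arr = [[4, 11, 4], [33, 39, 35]]
`value = arr[0][2]` → value = 4
So value = 4

Answer: 4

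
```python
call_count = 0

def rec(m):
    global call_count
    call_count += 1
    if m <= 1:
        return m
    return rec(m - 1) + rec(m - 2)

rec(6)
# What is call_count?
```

Calls(m) = 1 + Calls(m-1) + Calls(m-2); Calls(0)=Calls(1)=1. For m=6 this gives 25.

Answer: 25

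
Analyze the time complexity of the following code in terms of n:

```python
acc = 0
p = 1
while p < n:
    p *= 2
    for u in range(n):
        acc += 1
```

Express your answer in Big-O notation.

Each loop level contributes: log n × n. Multiplying the contributions gives O(n log n).

Answer: O(n log n)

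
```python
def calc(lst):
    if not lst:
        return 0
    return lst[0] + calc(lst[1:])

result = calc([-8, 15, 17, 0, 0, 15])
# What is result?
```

(-8) + 15 + 17 + 0 + 0 + 15 + 0 = 39

Answer: 39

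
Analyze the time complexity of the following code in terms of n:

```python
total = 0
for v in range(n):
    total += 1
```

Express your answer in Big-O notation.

Each loop level contributes: n. Multiplying the contributions gives O(n).

Answer: O(n)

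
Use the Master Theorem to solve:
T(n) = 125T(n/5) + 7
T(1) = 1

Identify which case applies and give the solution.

a=125, b=5, f(n)=7. log_5(125) = 3. Since c=0 < 3, Case 1 applies: T(n) = Θ(n^log_b(a)) = O(n^3).

Answer: O(n^3) - Case 1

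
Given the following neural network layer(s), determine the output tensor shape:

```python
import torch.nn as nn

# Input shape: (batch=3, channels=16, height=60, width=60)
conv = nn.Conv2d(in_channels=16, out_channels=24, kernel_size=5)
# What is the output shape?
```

Input: (3, 16, 60, 60) -> Output: (3, 24, 56, 56)

Answer: (3, 24, 56, 56)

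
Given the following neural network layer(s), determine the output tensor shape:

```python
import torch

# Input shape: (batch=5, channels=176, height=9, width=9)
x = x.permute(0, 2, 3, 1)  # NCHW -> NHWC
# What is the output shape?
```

Input: (5, 176, 9, 9) -> Output: (5, 9, 9, 176)

Answer: (5, 9, 9, 176)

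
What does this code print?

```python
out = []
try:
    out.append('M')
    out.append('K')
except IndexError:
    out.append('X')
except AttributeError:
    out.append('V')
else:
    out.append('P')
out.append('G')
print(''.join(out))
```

Execution trace: 'M' (try body) → 'K' (try body, no exception) → 'P' (else) → 'G' (after the try/except). Output: MKPG

Answer: MKPG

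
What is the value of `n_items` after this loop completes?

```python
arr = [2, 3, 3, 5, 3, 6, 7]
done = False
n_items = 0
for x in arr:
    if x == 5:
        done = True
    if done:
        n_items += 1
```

Count elements after first 5 in [2, 3, 3, 5, 3, 6, 7]
`n_items` takes the values: 0 → 1 → 2 → 3 → 4

Answer: 4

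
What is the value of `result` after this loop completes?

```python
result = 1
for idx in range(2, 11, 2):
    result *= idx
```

Product of even numbers 2 to 10
`result` takes the values: 1 → 2 → 8 → 48 → 384 → 3840

Answer: 3840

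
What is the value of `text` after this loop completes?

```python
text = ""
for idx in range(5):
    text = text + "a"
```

Repeat 'a' 5 times
`text` takes the values: "" → "a" → "aa" → "aaa" → "aaaa" → "aaaaa"

Answer: "aaaaa"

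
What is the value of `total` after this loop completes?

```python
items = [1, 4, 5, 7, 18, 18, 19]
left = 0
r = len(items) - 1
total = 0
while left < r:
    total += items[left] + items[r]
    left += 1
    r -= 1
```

Sum of pairs from ends
`total` takes the values: 0 → 20 → 42 → 65

Answer: 65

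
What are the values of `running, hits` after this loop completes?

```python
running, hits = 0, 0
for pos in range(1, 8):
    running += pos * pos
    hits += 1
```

Sum of squares and count
`running, hits` takes the values: (0, 0) → (1, 0) → (1, 1) → (5, 1) → (5, 2) → (14, 2) → (14, 3) → (30, 3) → (30, 4) → (55, 4) → (55, 5) → (91, 5) → (91, 6) → (140, 6) → (140, 7)

Answer: 140, 7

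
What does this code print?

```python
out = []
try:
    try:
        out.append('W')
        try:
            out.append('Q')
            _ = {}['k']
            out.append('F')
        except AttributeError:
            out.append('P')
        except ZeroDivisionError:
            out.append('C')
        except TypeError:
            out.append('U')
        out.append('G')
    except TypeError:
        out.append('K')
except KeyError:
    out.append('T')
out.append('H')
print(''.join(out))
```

Execution trace: 'W' (try body) → 'Q' (inner try body) → 'T' (outer except KeyError) → 'H' (after the try/except). Output: WQTH

Answer: WQTH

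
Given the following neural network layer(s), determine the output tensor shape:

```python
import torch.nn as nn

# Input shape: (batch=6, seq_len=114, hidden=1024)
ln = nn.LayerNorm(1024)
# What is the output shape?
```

Input: (6, 114, 1024) -> Output: (6, 114, 1024)

Answer: (6, 114, 1024)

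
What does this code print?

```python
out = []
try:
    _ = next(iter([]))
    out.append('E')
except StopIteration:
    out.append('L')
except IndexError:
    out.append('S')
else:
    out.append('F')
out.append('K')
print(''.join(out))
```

Execution trace: 'L' (except StopIteration) → 'K' (after the try/except). Output: LK

Answer: LK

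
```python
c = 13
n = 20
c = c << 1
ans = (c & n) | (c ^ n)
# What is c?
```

Trace:
`c = 13` → c = 13
`n = 20` → n = 20
`c = c << 1` → c = 26
`ans = (c & n) | (c ^ n)` → ans = 30
So c = 26

Answer: 26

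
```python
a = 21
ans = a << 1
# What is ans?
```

Trace:
`a = 21` → a = 21
`ans = a << 1` → ans = 42
So ans = 42

Answer: 42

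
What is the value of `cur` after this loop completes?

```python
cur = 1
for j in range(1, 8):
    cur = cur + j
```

Start at 1, add 1 through 7
`cur` takes the values: 1 → 2 → 4 → 7 → 11 → 16 → 22 → 29

Answer: 29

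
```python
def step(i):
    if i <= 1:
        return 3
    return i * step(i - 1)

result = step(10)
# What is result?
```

step(10) = 10 * 9 * 8 * 7 * 6 * 5 * 4 * 3 * 2 * 3 = 10886400

Answer: 10886400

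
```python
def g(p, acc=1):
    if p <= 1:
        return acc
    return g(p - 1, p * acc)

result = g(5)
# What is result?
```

Accumulator trace (n, acc): (5, 1) -> (4, 5) -> (3, 20) -> (2, 60) -> (1, 120) -> return 120

Answer: 120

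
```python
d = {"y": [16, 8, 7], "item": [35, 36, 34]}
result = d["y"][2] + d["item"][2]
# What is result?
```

Trace:
`d = {"y": [16, 8, 7], "item": [35, 36, 34]}` → d = {'y': [16, 8, 7], 'item': [35, 36, 34]}
`result = d["y"][2] + d["item"][2]` → result = 41
So result = 41

Answer: 41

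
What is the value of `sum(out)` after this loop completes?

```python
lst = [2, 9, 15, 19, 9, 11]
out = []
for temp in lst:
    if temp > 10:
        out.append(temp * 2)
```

Sum of doubled values > 10
`out` takes the values: [] → [30] → [30, 38] → [30, 38, 22]
So `sum(out)` = 90

Answer: 90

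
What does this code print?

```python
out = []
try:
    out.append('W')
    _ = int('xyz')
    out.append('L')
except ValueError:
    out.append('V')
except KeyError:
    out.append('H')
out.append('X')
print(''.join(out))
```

Execution trace: 'W' (try body) → 'V' (except ValueError) → 'X' (after the try/except). Output: WVX

Answer: WVX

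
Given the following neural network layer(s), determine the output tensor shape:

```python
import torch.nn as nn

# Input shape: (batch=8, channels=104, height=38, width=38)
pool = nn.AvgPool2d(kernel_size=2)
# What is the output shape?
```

Input: (8, 104, 38, 38) -> Output: (8, 104, 19, 19)

Answer: (8, 104, 19, 19)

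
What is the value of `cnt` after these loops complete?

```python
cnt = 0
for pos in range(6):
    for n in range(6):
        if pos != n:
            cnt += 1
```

6² - 6 (exclude diagonal)
`cnt` takes the values: 0 → 1 → 2 → 3 → 4 → 5 → 6 → 7 → 8 → 9 → 10 → 11 → 12 → 13 → 14 → 15 → 16 → 17 → 18 → 19 → 20 → 21 → 22 → 23 → 24 → 25 → 26 → 27 → 28 → 29 → 30

Answer: 30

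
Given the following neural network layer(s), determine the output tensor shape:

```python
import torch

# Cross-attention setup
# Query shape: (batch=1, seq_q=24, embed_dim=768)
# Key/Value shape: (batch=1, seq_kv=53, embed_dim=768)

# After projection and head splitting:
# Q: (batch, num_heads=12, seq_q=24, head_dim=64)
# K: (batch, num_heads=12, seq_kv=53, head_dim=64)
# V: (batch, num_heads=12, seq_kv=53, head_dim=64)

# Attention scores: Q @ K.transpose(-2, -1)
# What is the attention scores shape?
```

Input: (1, 24, 768) -> Output: (1, 12, 24, 53)

Answer: (1, 12, 24, 53)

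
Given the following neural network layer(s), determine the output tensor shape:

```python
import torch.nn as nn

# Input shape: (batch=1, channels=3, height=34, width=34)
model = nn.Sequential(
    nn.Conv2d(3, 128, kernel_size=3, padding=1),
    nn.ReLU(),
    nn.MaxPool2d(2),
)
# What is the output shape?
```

Input: (1, 3, 34, 34) -> after Conv2d: (1, 128, 34, 34) -> after ReLU: (1, 128, 34, 34) -> Output: (1, 128, 17, 17)

Answer: (1, 128, 17, 17)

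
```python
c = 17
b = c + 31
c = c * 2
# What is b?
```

Trace:
`c = 17` → c = 17
`b = c + 31` → b = 48
`c = c * 2` → c = 34
So b = 48

Answer: 48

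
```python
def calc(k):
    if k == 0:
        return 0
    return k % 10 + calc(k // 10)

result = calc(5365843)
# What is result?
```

Sum of digits of 5365843: 3 + 4 + 8 + 5 + 6 + 3 + 5 = 34

Answer: 34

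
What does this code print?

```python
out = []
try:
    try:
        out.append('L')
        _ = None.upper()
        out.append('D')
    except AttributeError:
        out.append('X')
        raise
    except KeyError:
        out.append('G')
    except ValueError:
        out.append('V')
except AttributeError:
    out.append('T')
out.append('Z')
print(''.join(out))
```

Execution trace: 'L' (inner try body) → 'X' (inner except AttributeError) → 'T' (outer except AttributeError) → 'Z' (after the try/except). Output: LXTZ

Answer: LXTZ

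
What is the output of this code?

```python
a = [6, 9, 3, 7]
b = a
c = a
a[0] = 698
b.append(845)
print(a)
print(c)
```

Key concept: multiple aliases.
Step by step:
`a = [6, 9, 3, 7]` → a = [6, 9, 3, 7]
`b = a` → b = [6, 9, 3, 7] (same object as a)
`c = a` → c = [6, 9, 3, 7] (same object as a, b)
`a[0] = 698` → a = [698, 9, 3, 7] (same object as b, c); b = [698, 9, 3, 7] (same object as a, c); c = [698, 9, 3, 7] (same object as a, b)
`b.append(845)` → a = [698, 9, 3, 7, 845] (same object as b, c); b = [698, 9, 3, 7, 845] (same object as a, c); c = [698, 9, 3, 7, 845] (same object as a, b)
`print(a)` → prints [698, 9, 3, 7, 845]
`print(c)` → prints [698, 9, 3, 7, 845]

Answer:
[698, 9, 3, 7, 845]
[698, 9, 3, 7, 845]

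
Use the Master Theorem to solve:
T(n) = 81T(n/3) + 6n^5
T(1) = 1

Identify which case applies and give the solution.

a=81, b=3, f(n)=6n^5. log_3(81) = 4. Since c=5 > 4 and the regularity condition holds (81(n/3)^5 = (81/3^5)n^5 with 81/3^5 < 1), Case 3 applies: T(n) = Θ(f(n)) = O(n^5).

Answer: O(n^5) - Case 3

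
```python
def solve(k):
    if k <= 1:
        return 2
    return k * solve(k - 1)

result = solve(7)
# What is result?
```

solve(7) = 7 * 6 * 5 * 4 * 3 * 2 * 2 = 10080

Answer: 10080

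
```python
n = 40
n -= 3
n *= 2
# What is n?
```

Trace:
`n = 40` → n = 40
`n -= 3` → n = 37
`n *= 2` → n = 74
So n = 74

Answer: 74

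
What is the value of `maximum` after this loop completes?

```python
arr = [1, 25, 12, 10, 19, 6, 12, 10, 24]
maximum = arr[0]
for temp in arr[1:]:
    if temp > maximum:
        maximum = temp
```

Maximum of [1, 25, 12, 10, 19, 6, 12, 10, 24]
`maximum` takes the values: 1 → 25

Answer: 25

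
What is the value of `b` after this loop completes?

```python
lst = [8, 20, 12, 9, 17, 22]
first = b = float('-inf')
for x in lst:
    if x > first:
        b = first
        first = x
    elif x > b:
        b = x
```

Second largest (with repeats) in [8, 20, 12, 9, 17, 22]
`b` takes the values: -inf → 8 → 12 → 17 → 20

Answer: 20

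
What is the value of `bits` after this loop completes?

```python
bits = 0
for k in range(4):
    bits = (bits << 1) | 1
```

Build 4 consecutive 1-bits: 0b1111
`bits` takes the values: 0 → 1 → 3 → 7 → 15

Answer: 15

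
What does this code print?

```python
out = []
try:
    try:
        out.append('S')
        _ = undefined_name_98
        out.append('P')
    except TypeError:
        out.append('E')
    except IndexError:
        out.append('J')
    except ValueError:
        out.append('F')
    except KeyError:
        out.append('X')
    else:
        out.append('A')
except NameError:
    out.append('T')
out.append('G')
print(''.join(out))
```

Execution trace: 'S' (try body) → 'T' (outer except NameError) → 'G' (after the try/except). Output: STG

Answer: STG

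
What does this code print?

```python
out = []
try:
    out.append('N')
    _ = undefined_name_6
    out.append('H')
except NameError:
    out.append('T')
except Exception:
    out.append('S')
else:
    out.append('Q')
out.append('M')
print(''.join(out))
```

Execution trace: 'N' (try body) → 'T' (except NameError) → 'M' (after the try/except). Output: NTM

Answer: NTM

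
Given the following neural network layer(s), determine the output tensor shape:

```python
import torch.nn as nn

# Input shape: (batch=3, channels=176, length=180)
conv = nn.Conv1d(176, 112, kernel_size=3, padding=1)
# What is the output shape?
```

Input: (3, 176, 180) -> Output: (3, 112, 180)

Answer: (3, 112, 180)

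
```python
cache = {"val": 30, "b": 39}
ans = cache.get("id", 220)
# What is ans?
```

Trace:
`cache = {"val": 30, "b": 39}` → cache = {'val': 30, 'b': 39}
`ans = cache.get("id", 220)` → ans = 220
So ans = 220

Answer: 220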